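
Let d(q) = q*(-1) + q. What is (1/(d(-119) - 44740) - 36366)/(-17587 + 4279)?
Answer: 1627014841/595399920 ≈ 2.7326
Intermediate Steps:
d(q) = 0 (d(q) = -q + q = 0)
(1/(d(-119) - 44740) - 36366)/(-17587 + 4279) = (1/(0 - 44740) - 36366)/(-17587 + 4279) = (1/(-44740) - 36366)/(-13308) = (-1/44740 - 36366)*(-1/13308) = -1627014841/44740*(-1/13308) = 1627014841/595399920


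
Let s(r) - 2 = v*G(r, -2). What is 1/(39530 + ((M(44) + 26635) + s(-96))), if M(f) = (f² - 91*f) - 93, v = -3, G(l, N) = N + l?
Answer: 1/64300 ≈ 1.5552e-5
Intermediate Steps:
s(r) = 8 - 3*r (s(r) = 2 - 3*(-2 + r) = 2 + (6 - 3*r) = 8 - 3*r)
M(f) = -93 + f² - 91*f
1/(39530 + ((M(44) + 26635) + s(-96))) = 1/(39530 + (((-93 + 44² - 91*44) + 26635) + (8 - 3*(-96)))) = 1/(39530 + (((-93 + 1936 - 4004) + 26635) + (8 + 288))) = 1/(39530 + ((-2161 + 26635) + 296)) = 1/(39530 + (24474 + 296)) = 1/(39530 + 24770) = 1/64300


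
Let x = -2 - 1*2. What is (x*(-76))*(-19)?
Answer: -5776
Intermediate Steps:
x = -4 (x = -2 - 2 = -4)
(x*(-76))*(-19) = -4*(-76)*(-19) = 304*(-19) = -5776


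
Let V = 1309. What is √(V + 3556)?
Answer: √4865 ≈ 69.750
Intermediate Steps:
√(V + 3556) = √(1309 + 3556) = √4865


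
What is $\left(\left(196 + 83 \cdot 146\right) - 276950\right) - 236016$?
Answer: $-500652$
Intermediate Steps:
$\left(\left(196 + 83 \cdot 146\right) - 276950\right) - 236016 = \left(\left(196 + 12118\right) - 276950\right) - 236016 = \left(12314 - 276950\right) - 236016 = -264636 - 236016 = -500652$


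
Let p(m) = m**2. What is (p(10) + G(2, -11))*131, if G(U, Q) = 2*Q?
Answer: 10218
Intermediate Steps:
(p(10) + G(2, -11))*131 = (10**2 + 2*(-11))*131 = (100 - 22)*131 = 78*131 = 10218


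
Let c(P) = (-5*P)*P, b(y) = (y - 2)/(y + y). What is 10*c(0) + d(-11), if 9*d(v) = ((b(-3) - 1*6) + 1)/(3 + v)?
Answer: 25/432 ≈ 0.057870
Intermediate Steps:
b(y) = (-2 + y)/(2*y) (b(y) = (-2 + y)/((2*y)) = (-2 + y)*(1/(2*y)) = (-2 + y)/(2*y))
c(P) = -5*P²
d(v) = -25/(54*(3 + v)) (d(v) = ((((½)*(-2 - 3)/(-3) - 1*6) + 1)/(3 + v))/9 = ((((½)*(-⅓)*(-5) - 6) + 1)/(3 + v))/9 = (((⅚ - 6) + 1)/(3 + v))/9 = ((-31/6 + 1)/(3 + v))/9 = (-25/(6*(3 + v)))/9 = -25/(54*(3 + v)))
10*c(0) + d(-11) = 10*(-5*0²) - 25/(162 + 54*(-11)) = 10*(-5*0) - 25/(162 - 594) = 10*0 - 25/(-432) = 0 - 25*(-1/432) = 0 + 25/432 = 25/432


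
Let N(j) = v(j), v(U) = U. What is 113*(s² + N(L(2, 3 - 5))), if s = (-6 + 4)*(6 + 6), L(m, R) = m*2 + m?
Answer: 65766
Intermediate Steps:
L(m, R) = 3*m (L(m, R) = 2*m + m = 3*m)
N(j) = j
s = -24 (s = -2*12 = -24)
113*(s² + N(L(2, 3 - 5))) = 113*((-24)² + 3*2) = 113*(576 + 6) = 113*582 = 65766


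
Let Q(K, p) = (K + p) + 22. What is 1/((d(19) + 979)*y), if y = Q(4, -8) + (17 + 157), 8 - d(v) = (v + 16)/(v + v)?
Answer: 19/3597216 ≈ 5.2819e-6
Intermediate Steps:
Q(K, p) = 22 + K + p
d(v) = 8 - (16 + v)/(2*v) (d(v) = 8 - (v + 16)/(v + v) = 8 - (16 + v)/(2*v))
y = 192 (y = (22 + 4 - 8) + (17 + 157) = 18 + 174 = 192)
1/((d(19) + 979)*y) = 1/(((15/2 - 8/19) + 979)*192) = (1/192)/((15/2 - 8*1/19) + 979) = (1/192)/((15/2 - 8/19) + 979) = (1/192)/(269/38 + 979) = (1/192)/(37471/38) = (38/37471)*(1/192) = 19/3597216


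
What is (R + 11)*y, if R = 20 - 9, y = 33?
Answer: 726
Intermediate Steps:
R = 11
(R + 11)*y = (11 + 11)*33 = 22*33 = 726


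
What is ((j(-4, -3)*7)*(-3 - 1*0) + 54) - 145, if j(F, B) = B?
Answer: -28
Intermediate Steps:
((j(-4, -3)*7)*(-3 - 1*0) + 54) - 145 = ((-3*7)*(-3 - 1*0) + 54) - 145 = (-21*(-3 + 0) + 54) - 145 = (-21*(-3) + 54) - 145 = (63 + 54) - 145 = 117 - 145 = -28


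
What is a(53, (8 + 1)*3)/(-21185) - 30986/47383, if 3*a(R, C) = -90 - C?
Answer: -654590473/1003808855 ≈ -0.65211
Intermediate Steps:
a(R, C) = -30 - C/3 (a(R, C) = (-90 - C)/3 = -30 - C/3)
a(53, (8 + 1)*3)/(-21185) - 30986/47383 = (-30 - (8 + 1)*3/3)/(-21185) - 30986/47383 = (-30 - 3*3)*(-1/21185) - 30986*1/47383 = (-30 - 1/3*27)*(-1/21185) - 30986/47383 = (-30 - 9)*(-1/21185) - 30986/47383 = -39*(-1/21185) - 30986/47383 = 39/21185 - 30986/47383 = -654590473/1003808855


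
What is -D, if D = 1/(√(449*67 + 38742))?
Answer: -√2753/13765 ≈ -0.0038118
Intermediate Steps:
D = √2753/13765 (D = 1/(√(30083 + 38742)) = 1/(√68825) = 1/(5*√2753) = √2753/13765 ≈ 0.0038118)
-D = -√2753/13765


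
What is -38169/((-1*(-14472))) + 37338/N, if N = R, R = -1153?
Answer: -64929377/1854024 ≈ -35.021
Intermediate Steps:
N = -1153
-38169/((-1*(-14472))) + 37338/N = -38169/((-1*(-14472))) + 37338/(-1153) = -38169/14472 + 37338*(-1/1153) = -38169*1/14472 - 37338/1153 = -4241/1608 - 37338/1153 = -64929377/1854024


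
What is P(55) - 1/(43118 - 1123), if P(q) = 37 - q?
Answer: -755911/41995 ≈ -18.000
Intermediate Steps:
P(55) - 1/(43118 - 1123) = (37 - 1*55) - 1/(43118 - 1123) = (37 - 55) - 1/41995 = -18 - 1*1/41995 = -18 - 1/41995 = -755911/41995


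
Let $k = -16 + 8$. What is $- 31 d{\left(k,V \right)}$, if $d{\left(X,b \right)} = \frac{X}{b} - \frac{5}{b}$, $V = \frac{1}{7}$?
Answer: $2821$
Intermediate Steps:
$k = -8$
$V = \frac{1}{7} \approx 0.14286$
$d{\left(X,b \right)} = - \frac{5}{b} + \frac{X}{b}$
$- 31 d{\left(k,V \right)} = - 31 \frac{1}{\frac{1}{7}} \left(-5 - 8\right) = - 31 \cdot 7 \left(-13\right) = \left(-31\right) \left(-91\right) = 2821$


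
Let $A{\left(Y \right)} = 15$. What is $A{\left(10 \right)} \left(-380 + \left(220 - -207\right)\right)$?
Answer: $705$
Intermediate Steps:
$A{\left(10 \right)} \left(-380 + \left(220 - -207\right)\right) = 15 \left(-380 + \left(220 - -207\right)\right) = 15 \left(-380 + \left(220 + 207\right)\right) = 15 \left(-380 + 427\right) = 15 \cdot 47 = 705$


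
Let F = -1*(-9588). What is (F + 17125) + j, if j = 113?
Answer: 26826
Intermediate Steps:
F = 9588
(F + 17125) + j = (9588 + 17125) + 113 = 26713 + 113 = 26826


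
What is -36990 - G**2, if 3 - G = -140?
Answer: -57439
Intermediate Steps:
G = 143 (G = 3 - 1*(-140) = 3 + 140 = 143)
-36990 - G**2 = -36990 - 1*143**2 = -36990 - 1*20449 = -36990 - 20449 = -57439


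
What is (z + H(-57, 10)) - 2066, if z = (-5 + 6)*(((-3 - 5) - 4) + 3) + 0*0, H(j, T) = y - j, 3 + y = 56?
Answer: -1965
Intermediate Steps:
y = 53 (y = -3 + 56 = 53)
H(j, T) = 53 - j
z = -9 (z = 1*((-8 - 4) + 3) + 0 = 1*(-12 + 3) + 0 = 1*(-9) + 0 = -9 + 0 = -9)
(z + H(-57, 10)) - 2066 = (-9 + (53 - 1*(-57))) - 2066 = (-9 + (53 + 57)) - 2066 = (-9 + 110) - 2066 = 101 - 2066 = -1965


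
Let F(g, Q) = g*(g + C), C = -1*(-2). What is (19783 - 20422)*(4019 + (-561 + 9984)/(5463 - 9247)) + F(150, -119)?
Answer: -9625549047/3784 ≈ -2.5437e+6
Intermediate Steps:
C = 2
F(g, Q) = g*(2 + g) (F(g, Q) = g*(g + 2) = g*(2 + g))
(19783 - 20422)*(4019 + (-561 + 9984)/(5463 - 9247)) + F(150, -119) = (19783 - 20422)*(4019 + (-561 + 9984)/(5463 - 9247)) + 150*(2 + 150) = -639*(4019 + 9423/(-3784)) + 150*152 = -639*(4019 + 9423*(-1/3784)) + 22800 = -639*(4019 - 9423/3784) + 22800 = -639*15198473/3784 + 22800 = -9711824247/3784 + 22800 = -9625549047/3784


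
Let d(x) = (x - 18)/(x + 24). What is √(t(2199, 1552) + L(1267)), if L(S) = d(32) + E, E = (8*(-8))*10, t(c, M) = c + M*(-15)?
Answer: I*√86883/2 ≈ 147.38*I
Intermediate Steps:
t(c, M) = c - 15*M
d(x) = (-18 + x)/(24 + x)
E = -640 (E = -64*10 = -640)
L(S) = -2559/4 (L(S) = (-18 + 32)/(24 + 32) - 640 = 14/56 - 640 = (1/56)*14 - 640 = ¼ - 640 = -2559/4)
√(t(2199, 1552) + L(1267)) = √((2199 - 15*1552) - 2559/4) = √((2199 - 23280) - 2559/4) = √(-21081 - 2559/4) = √(-86883/4) = I*√86883/2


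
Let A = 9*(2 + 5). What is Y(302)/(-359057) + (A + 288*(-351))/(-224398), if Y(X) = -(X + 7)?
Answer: 36343072407/80571672686 ≈ 0.45107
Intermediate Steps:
Y(X) = -7 - X (Y(X) = -(7 + X) = -7 - X)
A = 63 (A = 9*7 = 63)
Y(302)/(-359057) + (A + 288*(-351))/(-224398) = (-7 - 1*302)/(-359057) + (63 + 288*(-351))/(-224398) = (-7 - 302)*(-1/359057) + (63 - 101088)*(-1/224398) = -309*(-1/359057) - 101025*(-1/224398) = 309/359057 + 101025/224398 = 36343072407/80571672686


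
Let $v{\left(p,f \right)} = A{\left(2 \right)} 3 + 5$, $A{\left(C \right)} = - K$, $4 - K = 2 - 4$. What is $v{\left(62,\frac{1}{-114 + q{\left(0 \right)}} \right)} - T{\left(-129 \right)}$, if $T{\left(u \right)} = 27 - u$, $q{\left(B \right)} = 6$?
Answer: $-169$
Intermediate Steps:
$K = 6$ ($K = 4 - \left(2 - 4\right) = 4 - -2 = 4 + 2 = 6$)
$A{\left(C \right)} = -6$ ($A{\left(C \right)} = \left(-1\right) 6 = -6$)
$v{\left(p,f \right)} = -13$ ($v{\left(p,f \right)} = \left(-6\right) 3 + 5 = -18 + 5 = -13$)
$v{\left(62,\frac{1}{-114 + q{\left(0 \right)}} \right)} - T{\left(-129 \right)} = -13 - \left(27 - -129\right) = -13 - \left(27 + 129\right) = -13 - 156 = -169$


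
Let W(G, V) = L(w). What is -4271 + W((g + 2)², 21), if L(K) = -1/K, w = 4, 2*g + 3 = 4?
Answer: -17085/4 ≈ -4271.3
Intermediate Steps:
g = ½ (g = -3/2 + (½)*4 = -3/2 + 2 = ½ ≈ 0.50000)
W(G, V) = -¼ (W(G, V) = -1/4 = -1*¼ = -¼)
-4271 + W((g + 2)², 21) = -4271 - ¼ = -17085/4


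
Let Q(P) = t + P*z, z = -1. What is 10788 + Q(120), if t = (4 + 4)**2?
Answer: 10732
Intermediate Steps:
t = 64 (t = 8**2 = 64)
Q(P) = 64 - P (Q(P) = 64 + P*(-1) = 64 - P)
10788 + Q(120) = 10788 + (64 - 1*120) = 10788 + (64 - 120) = 10788 - 56 = 10732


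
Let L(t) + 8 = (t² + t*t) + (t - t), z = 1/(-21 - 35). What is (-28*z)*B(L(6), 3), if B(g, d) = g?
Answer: 32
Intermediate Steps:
z = -1/56 (z = 1/(-56) = -1/56 ≈ -0.017857)
L(t) = -8 + 2*t² (L(t) = -8 + ((t² + t*t) + (t - t)) = -8 + ((t² + t²) + 0) = -8 + (2*t² + 0) = -8 + 2*t²)
(-28*z)*B(L(6), 3) = (-28*(-1/56))*(-8 + 2*6²) = (-8 + 2*36)/2 = (-8 + 72)/2 = (½)*64 = 32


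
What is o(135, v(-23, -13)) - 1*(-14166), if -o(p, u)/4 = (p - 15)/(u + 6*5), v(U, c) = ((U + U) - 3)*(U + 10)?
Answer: 9448242/667 ≈ 14165.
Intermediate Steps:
v(U, c) = (-3 + 2*U)*(10 + U) (v(U, c) = (2*U - 3)*(10 + U) = (-3 + 2*U)*(10 + U))
o(p, u) = -4*(-15 + p)/(30 + u) (o(p, u) = -4*(p - 15)/(u + 6*5) = -4*(-15 + p)/(u + 30) = -4*(-15 + p)/(30 + u))
o(135, v(-23, -13)) - 1*(-14166) = 4*(15 - 1*135)/(30 + (-30 + 2*(-23)**2 + 17*(-23))) - 1*(-14166) = 4*(15 - 135)/(30 + (-30 + 2*529 - 391)) + 14166 = 4*(-120)/(30 + (-30 + 1058 - 391)) + 14166 = 4*(-120)/(30 + 637) + 14166 = 4*(-120)/667 + 14166 = 4*(1/667)*(-120) + 14166 = -480/667 + 14166 = 9448242/667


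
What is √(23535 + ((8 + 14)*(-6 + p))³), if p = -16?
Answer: I*√113356369 ≈ 10647.0*I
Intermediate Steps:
√(23535 + ((8 + 14)*(-6 + p))³) = √(23535 + ((8 + 14)*(-6 - 16))³) = √(23535 + (22*(-22))³) = √(23535 + (-484)³) = √(23535 - 113379904) = √(-113356369) = I*√113356369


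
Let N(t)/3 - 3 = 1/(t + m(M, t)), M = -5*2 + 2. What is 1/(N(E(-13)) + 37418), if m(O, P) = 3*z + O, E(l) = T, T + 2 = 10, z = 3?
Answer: 3/112282 ≈ 2.6718e-5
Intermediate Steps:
T = 8 (T = -2 + 10 = 8)
M = -8 (M = -10 + 2 = -8)
E(l) = 8
m(O, P) = 9 + O (m(O, P) = 3*3 + O = 9 + O)
N(t) = 9 + 3/(1 + t) (N(t) = 9 + 3/(t + (9 - 8)) = 9 + 3/(t + 1) = 9 + 3/(1 + t))
1/(N(E(-13)) + 37418) = 1/(3*(4 + 3*8)/(1 + 8) + 37418) = 1/(3*(4 + 24)/9 + 37418) = 1/(3*(⅑)*28 + 37418) = 1/(28/3 + 37418) = 1/(112282/3) = 3/112282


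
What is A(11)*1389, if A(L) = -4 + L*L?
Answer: 162513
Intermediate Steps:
A(L) = -4 + L²
A(11)*1389 = (-4 + 11²)*1389 = (-4 + 121)*1389 = 117*1389 = 162513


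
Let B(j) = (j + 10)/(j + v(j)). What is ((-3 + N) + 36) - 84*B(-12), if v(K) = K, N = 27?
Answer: 53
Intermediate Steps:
B(j) = (10 + j)/(2*j) (B(j) = (j + 10)/(j + j) = (10 + j)/((2*j)) = (10 + j)*(1/(2*j)) = (10 + j)/(2*j))
((-3 + N) + 36) - 84*B(-12) = ((-3 + 27) + 36) - 42*(10 - 12)/(-12) = (24 + 36) - 42*(-1)*(-2)/12 = 60 - 84*1/12 = 60 - 7 = 53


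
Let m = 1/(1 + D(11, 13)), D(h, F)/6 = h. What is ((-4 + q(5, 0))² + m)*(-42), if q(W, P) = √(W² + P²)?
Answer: -2856/67 ≈ -42.627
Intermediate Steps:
q(W, P) = √(P² + W²)
D(h, F) = 6*h
m = 1/67 (m = 1/(1 + 6*11) = 1/(1 + 66) = 1/67 ≈ 0.014925)
((-4 + q(5, 0))² + m)*(-42) = ((-4 + √(0² + 5²))² + 1/67)*(-42) = ((-4 + √(0 + 25))² + 1/67)*(-42) = ((-4 + √25)² + 1/67)*(-42) = ((-4 + 5)² + 1/67)*(-42) = (1² + 1/67)*(-42) = (1 + 1/67)*(-42) = (68/67)*(-42) = -2856/67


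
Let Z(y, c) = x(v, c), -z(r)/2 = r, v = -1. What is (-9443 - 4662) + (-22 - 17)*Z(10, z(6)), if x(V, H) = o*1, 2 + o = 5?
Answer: -14222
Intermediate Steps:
o = 3 (o = -2 + 5 = 3)
z(r) = -2*r
x(V, H) = 3 (x(V, H) = 3*1 = 3)
Z(y, c) = 3
(-9443 - 4662) + (-22 - 17)*Z(10, z(6)) = (-9443 - 4662) + (-22 - 17)*3 = -14105 - 39*3 = -14105 - 117 = -14222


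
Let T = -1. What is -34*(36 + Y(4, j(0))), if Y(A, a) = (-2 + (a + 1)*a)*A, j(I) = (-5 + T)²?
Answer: -182104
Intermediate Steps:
j(I) = 36 (j(I) = (-5 - 1)² = (-6)² = 36)
Y(A, a) = A*(-2 + a*(1 + a)) (Y(A, a) = (-2 + (1 + a)*a)*A = (-2 + a*(1 + a))*A = A*(-2 + a*(1 + a)))
-34*(36 + Y(4, j(0))) = -34*(36 + 4*(-2 + 36 + 36²)) = -34*(36 + 4*(-2 + 36 + 1296)) = -34*(36 + 4*1330) = -34*(36 + 5320) = -34*5356 = -182104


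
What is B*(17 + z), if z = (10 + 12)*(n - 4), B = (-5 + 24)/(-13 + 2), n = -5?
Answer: 3439/11 ≈ 312.64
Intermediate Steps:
B = -19/11 (B = 19/(-11) = 19*(-1/11) = -19/11 ≈ -1.7273)
z = -198 (z = (10 + 12)*(-5 - 4) = 22*(-9) = -198)
B*(17 + z) = -19*(17 - 198)/11 = -19/11*(-181) = 3439/11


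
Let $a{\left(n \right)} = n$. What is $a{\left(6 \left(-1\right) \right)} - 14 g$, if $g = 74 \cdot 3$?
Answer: $-3114$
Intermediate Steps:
$g = 222$
$a{\left(6 \left(-1\right) \right)} - 14 g = 6 \left(-1\right) - 3108 = -6 - 3108 = -3114$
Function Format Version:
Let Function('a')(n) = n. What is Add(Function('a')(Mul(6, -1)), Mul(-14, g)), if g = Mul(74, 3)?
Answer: -3114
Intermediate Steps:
g = 222
Add(Function('a')(Mul(6, -1)), Mul(-14, g)) = Add(Mul(6, -1), Mul(-14, 222)) = Add(-6, -3108) = -3114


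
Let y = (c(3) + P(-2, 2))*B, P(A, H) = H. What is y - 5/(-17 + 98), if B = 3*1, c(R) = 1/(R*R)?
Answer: 508/81 ≈ 6.2716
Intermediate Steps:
c(R) = R⁻² (c(R) = 1/(R²) = R⁻²)
B = 3
y = 19/3 (y = (3⁻² + 2)*3 = (⅑ + 2)*3 = (19/9)*3 = 19/3 ≈ 6.3333)
y - 5/(-17 + 98) = 19/3 - 5/(-17 + 98) = 19/3 - 5/81 = 508/81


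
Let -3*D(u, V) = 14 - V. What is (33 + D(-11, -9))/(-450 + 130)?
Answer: -19/240 ≈ -0.079167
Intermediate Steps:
D(u, V) = -14/3 + V/3 (D(u, V) = -(14 - V)/3 = -14/3 + V/3)
(33 + D(-11, -9))/(-450 + 130) = (33 + (-14/3 + (⅓)*(-9)))/(-450 + 130) = (33 + (-14/3 - 3))/(-320) = (33 - 23/3)*(-1/320) = (76/3)*(-1/320) = -19/240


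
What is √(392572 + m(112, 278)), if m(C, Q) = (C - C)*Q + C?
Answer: 2*√98171 ≈ 626.64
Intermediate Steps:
m(C, Q) = C (m(C, Q) = 0*Q + C = 0 + C = C)
√(392572 + m(112, 278)) = √(392572 + 112) = √392684 = 2*√98171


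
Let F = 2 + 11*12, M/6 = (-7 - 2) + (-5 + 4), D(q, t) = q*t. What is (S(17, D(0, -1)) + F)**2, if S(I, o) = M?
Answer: 5476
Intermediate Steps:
M = -60 (M = 6*((-7 - 2) + (-5 + 4)) = 6*(-9 - 1) = 6*(-10) = -60)
S(I, o) = -60
F = 134 (F = 2 + 132 = 134)
(S(17, D(0, -1)) + F)**2 = (-60 + 134)**2 = 74**2 = 5476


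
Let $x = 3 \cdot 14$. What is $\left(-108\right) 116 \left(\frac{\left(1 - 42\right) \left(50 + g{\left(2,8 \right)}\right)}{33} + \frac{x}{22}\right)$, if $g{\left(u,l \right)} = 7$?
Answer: $\frac{9496224}{11} \approx 8.6329 \cdot 10^{5}$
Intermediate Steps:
$x = 42$
$\left(-108\right) 116 \left(\frac{\left(1 - 42\right) \left(50 + g{\left(2,8 \right)}\right)}{33} + \frac{x}{22}\right) = \left(-108\right) 116 \left(\frac{\left(1 - 42\right) \left(50 + 7\right)}{33} + \frac{42}{22}\right) = - 12528 \left(\left(-41\right) 57 \cdot \frac{1}{33} + 42 \cdot \frac{1}{22}\right) = - 12528 \left(\left(-2337\right) \frac{1}{33} + \frac{21}{11}\right) = - 12528 \left(- \frac{779}{11} + \frac{21}{11}\right) = \left(-12528\right) \left(- \frac{758}{11}\right) = \frac{9496224}{11}$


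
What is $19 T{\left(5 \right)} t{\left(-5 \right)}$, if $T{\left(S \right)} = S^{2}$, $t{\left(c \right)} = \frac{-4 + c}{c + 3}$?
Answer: $\frac{4275}{2} \approx 2137.5$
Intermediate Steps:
$t{\left(c \right)} = \frac{-4 + c}{3 + c}$
$19 T{\left(5 \right)} t{\left(-5 \right)} = 19 \cdot 5^{2} \frac{-4 - 5}{3 - 5} = 19 \cdot 25 \frac{1}{-2} \left(-9\right) = 475 \left(\left(- \frac{1}{2}\right) \left(-9\right)\right) = 475 \cdot \frac{9}{2} = \frac{4275}{2}$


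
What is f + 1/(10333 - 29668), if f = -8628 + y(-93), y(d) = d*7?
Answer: -179409466/19335 ≈ -9279.0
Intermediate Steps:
y(d) = 7*d
f = -9279 (f = -8628 + 7*(-93) = -8628 - 651 = -9279)
f + 1/(10333 - 29668) = -9279 + 1/(10333 - 29668) = -9279 + 1/(-19335) = -9279 - 1/19335 = -179409466/19335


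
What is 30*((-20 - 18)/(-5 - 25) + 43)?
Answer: 1328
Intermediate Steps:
30*((-20 - 18)/(-5 - 25) + 43) = 30*(-38/(-30) + 43) = 30*(-38*(-1/30) + 43) = 30*(19/15 + 43) = 30*(664/15) = 1328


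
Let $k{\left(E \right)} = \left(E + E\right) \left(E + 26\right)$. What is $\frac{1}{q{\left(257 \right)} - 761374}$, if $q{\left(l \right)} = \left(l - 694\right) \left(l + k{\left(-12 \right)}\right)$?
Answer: $- \frac{1}{726851} \approx -1.3758 \cdot 10^{-6}$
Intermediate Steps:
$k{\left(E \right)} = 2 E \left(26 + E\right)$
$q{\left(l \right)} = \left(-694 + l\right) \left(-336 + l\right)$ ($q{\left(l \right)} = \left(l - 694\right) \left(l + 2 \left(-12\right) \left(26 - 12\right)\right) = \left(-694 + l\right) \left(l + 2 \left(-12\right) 14\right) = \left(-694 + l\right) \left(l - 336\right) = \left(-694 + l\right) \left(-336 + l\right)$)
$\frac{1}{q{\left(257 \right)} - 761374} = \frac{1}{\left(233184 + 257^{2} - 264710\right) - 761374} = \frac{1}{\left(233184 + 66049 - 264710\right) - 761374} = \frac{1}{34523 - 761374} = \frac{1}{-726851} = - \frac{1}{726851}$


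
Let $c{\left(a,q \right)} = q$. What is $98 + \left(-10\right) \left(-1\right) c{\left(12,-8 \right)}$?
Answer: $18$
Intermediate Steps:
$98 + \left(-10\right) \left(-1\right) c{\left(12,-8 \right)} = 98 + \left(-10\right) \left(-1\right) \left(-8\right) = 98 + 10 \left(-8\right) = 98 - 80 = 18$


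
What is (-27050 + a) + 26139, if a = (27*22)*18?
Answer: 9781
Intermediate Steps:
a = 10692 (a = 594*18 = 10692)
(-27050 + a) + 26139 = (-27050 + 10692) + 26139 = -16358 + 26139 = 9781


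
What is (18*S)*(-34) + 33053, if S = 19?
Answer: 21425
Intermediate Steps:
(18*S)*(-34) + 33053 = (18*19)*(-34) + 33053 = 342*(-34) + 33053 = -11628 + 33053 = 21425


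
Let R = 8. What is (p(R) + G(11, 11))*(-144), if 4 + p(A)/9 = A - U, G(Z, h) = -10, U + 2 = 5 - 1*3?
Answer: -3744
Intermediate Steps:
U = 0 (U = -2 + (5 - 1*3) = -2 + (5 - 3) = -2 + 2 = 0)
p(A) = -36 + 9*A (p(A) = -36 + 9*(A - 1*0) = -36 + 9*(A + 0) = -36 + 9*A)
(p(R) + G(11, 11))*(-144) = ((-36 + 9*8) - 10)*(-144) = ((-36 + 72) - 10)*(-144) = (36 - 10)*(-144) = 26*(-144) = -3744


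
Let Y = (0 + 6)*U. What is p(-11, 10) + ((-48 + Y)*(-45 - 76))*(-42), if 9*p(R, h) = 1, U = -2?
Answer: -2744279/9 ≈ -3.0492e+5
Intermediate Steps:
p(R, h) = ⅑ (p(R, h) = (⅑)*1 = ⅑)
Y = -12 (Y = (0 + 6)*(-2) = 6*(-2) = -12)
p(-11, 10) + ((-48 + Y)*(-45 - 76))*(-42) = ⅑ + ((-48 - 12)*(-45 - 76))*(-42) = ⅑ - 60*(-121)*(-42) = ⅑ + 7260*(-42) = ⅑ - 304920 = -2744279/9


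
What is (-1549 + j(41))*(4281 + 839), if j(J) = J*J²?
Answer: 344944640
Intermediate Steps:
j(J) = J³
(-1549 + j(41))*(4281 + 839) = (-1549 + 41³)*(4281 + 839) = (-1549 + 68921)*5120 = 67372*5120 = 344944640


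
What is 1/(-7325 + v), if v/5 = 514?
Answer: -1/4755 ≈ -0.00021030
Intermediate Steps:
v = 2570 (v = 5*514 = 2570)
1/(-7325 + v) = 1/(-7325 + 2570) = 1/(-4755) = -1/4755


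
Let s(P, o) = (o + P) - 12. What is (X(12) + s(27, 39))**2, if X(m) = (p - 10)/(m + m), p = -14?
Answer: 2809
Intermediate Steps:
s(P, o) = -12 + P + o (s(P, o) = (P + o) - 12 = -12 + P + o)
X(m) = -12/m (X(m) = (-14 - 10)/(m + m) = -24*1/(2*m) = -12/m)
(X(12) + s(27, 39))**2 = (-12/12 + (-12 + 27 + 39))**2 = (-12*1/12 + 54)**2 = (-1 + 54)**2 = 53**2 = 2809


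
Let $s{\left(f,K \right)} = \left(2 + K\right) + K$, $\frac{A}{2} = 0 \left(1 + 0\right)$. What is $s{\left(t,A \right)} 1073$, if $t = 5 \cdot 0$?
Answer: $2146$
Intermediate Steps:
$A = 0$ ($A = 2 \cdot 0 \left(1 + 0\right) = 2 \cdot 0 \cdot 1 = 2 \cdot 0 = 0$)
$t = 0$
$s{\left(f,K \right)} = 2 + 2 K$
$s{\left(t,A \right)} 1073 = \left(2 + 2 \cdot 0\right) 1073 = \left(2 + 0\right) 1073 = 2 \cdot 1073 = 2146$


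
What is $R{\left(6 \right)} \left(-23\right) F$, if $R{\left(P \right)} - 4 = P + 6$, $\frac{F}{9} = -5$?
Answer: $16560$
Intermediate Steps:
$F = -45$ ($F = 9 \left(-5\right) = -45$)
$R{\left(P \right)} = 10 + P$ ($R{\left(P \right)} = 4 + \left(P + 6\right) = 4 + \left(6 + P\right) = 10 + P$)
$R{\left(6 \right)} \left(-23\right) F = \left(10 + 6\right) \left(-23\right) \left(-45\right) = 16 \left(-23\right) \left(-45\right) = \left(-368\right) \left(-45\right) = 16560$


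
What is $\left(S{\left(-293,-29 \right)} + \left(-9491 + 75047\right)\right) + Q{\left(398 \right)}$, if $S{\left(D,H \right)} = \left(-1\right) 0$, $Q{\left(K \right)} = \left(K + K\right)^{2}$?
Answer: $699172$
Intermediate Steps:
$Q{\left(K \right)} = 4 K^{2}$ ($Q{\left(K \right)} = \left(2 K\right)^{2} = 4 K^{2}$)
$S{\left(D,H \right)} = 0$
$\left(S{\left(-293,-29 \right)} + \left(-9491 + 75047\right)\right) + Q{\left(398 \right)} = \left(0 + \left(-9491 + 75047\right)\right) + 4 \cdot 398^{2} = \left(0 + 65556\right) + 4 \cdot 158404 = 65556 + 633616 = 699172$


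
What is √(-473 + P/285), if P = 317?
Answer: 2*I*√9582270/285 ≈ 21.723*I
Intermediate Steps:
√(-473 + P/285) = √(-473 + 317/285) = √(-134488/285) = 2*I*√9582270/285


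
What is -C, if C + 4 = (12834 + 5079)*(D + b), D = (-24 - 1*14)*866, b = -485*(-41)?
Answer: 233281003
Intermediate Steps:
b = 19885
D = -32908 (D = (-24 - 14)*866 = -38*866 = -32908)
C = -233281003 (C = -4 + (12834 + 5079)*(-32908 + 19885) = -4 + 17913*(-13023) = -4 - 233280999 = -233281003)
-C = -1*(-233281003) = 233281003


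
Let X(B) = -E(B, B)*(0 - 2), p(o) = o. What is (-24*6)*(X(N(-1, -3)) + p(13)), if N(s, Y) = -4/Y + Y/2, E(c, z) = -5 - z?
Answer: -480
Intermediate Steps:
N(s, Y) = Y/2 - 4/Y (N(s, Y) = -4/Y + Y*(½) = -4/Y + Y/2 = Y/2 - 4/Y)
X(B) = -10 - 2*B (X(B) = -(-5 - B)*(0 - 2) = -(-5 - B)*(-2) = -(10 + 2*B) = -10 - 2*B)
(-24*6)*(X(N(-1, -3)) + p(13)) = (-24*6)*((-10 - 2*((½)*(-3) - 4/(-3))) + 13) = -144*((-10 - 2*(-3/2 - 4*(-⅓))) + 13) = -144*((-10 - 2*(-3/2 + 4/3)) + 13) = -144*((-10 - 2*(-⅙)) + 13) = -144*((-10 + ⅓) + 13) = -144*(-29/3 + 13) = -144*10/3 = -480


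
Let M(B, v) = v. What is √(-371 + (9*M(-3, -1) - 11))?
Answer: I*√391 ≈ 19.774*I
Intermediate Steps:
√(-371 + (9*M(-3, -1) - 11)) = √(-371 + (9*(-1) - 11)) = √(-371 + (-9 - 11)) = √(-371 - 20) = √(-391) = I*√391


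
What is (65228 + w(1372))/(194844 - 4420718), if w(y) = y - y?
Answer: -32614/2112937 ≈ -0.015435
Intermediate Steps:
w(y) = 0
(65228 + w(1372))/(194844 - 4420718) = (65228 + 0)/(194844 - 4420718) = 65228/(-4225874) = 65228*(-1/4225874) = -32614/2112937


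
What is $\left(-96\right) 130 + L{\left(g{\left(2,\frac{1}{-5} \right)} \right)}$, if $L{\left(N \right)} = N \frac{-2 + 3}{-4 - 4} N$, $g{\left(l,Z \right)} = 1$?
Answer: $- \frac{99841}{8} \approx -12480.0$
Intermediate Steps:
$L{\left(N \right)} = - \frac{N^{2}}{8}$ ($L{\left(N \right)} = N 1 \frac{1}{-8} N = N 1 \left(- \frac{1}{8}\right) N = N \left(- \frac{1}{8}\right) N = - \frac{N}{8} N = - \frac{N^{2}}{8}$)
$\left(-96\right) 130 + L{\left(g{\left(2,\frac{1}{-5} \right)} \right)} = \left(-96\right) 130 - \frac{1^{2}}{8} = -12480 - \frac{1}{8} = - \frac{99841}{8}$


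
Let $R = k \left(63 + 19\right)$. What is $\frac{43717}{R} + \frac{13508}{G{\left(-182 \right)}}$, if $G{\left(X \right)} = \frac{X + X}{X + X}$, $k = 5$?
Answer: $\frac{5581997}{410} \approx 13615.0$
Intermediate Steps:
$G{\left(X \right)} = 1$ ($G{\left(X \right)} = \frac{2 X}{2 X} = 2 X \frac{1}{2 X} = 1$)
$R = 410$ ($R = 5 \left(63 + 19\right) = 5 \cdot 82 = 410$)
$\frac{43717}{R} + \frac{13508}{G{\left(-182 \right)}} = \frac{43717}{410} + \frac{13508}{1} = 43717 \cdot \frac{1}{410} + 13508 \cdot 1 = \frac{43717}{410} + 13508 = \frac{5581997}{410}$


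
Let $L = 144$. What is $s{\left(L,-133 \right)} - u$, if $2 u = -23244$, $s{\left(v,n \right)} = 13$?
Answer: $11635$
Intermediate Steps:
$u = -11622$ ($u = \frac{1}{2} \left(-23244\right) = -11622$)
$s{\left(L,-133 \right)} - u = 13 - -11622 = 13 + 11622 = 11635$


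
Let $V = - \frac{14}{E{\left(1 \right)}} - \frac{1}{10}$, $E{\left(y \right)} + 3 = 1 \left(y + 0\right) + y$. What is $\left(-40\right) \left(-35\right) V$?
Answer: $19460$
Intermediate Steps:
$E{\left(y \right)} = -3 + 2 y$ ($E{\left(y \right)} = -3 + \left(1 \left(y + 0\right) + y\right) = -3 + \left(1 y + y\right) = -3 + \left(y + y\right) = -3 + 2 y$)
$V = \frac{139}{10}$ ($V = - \frac{14}{-3 + 2 \cdot 1} - \frac{1}{10} = - \frac{14}{-3 + 2} - \frac{1}{10} = - \frac{14}{-1} - \frac{1}{10} = \left(-14\right) \left(-1\right) - \frac{1}{10} = 14 - \frac{1}{10} = \frac{139}{10} \approx 13.9$)
$\left(-40\right) \left(-35\right) V = \left(-40\right) \left(-35\right) \frac{139}{10} = 1400 \cdot \frac{139}{10} = 19460$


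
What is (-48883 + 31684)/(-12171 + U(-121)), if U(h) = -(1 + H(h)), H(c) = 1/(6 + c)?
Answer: 219765/155531 ≈ 1.4130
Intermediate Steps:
U(h) = -1 - 1/(6 + h) (U(h) = -(1 + 1/(6 + h)) = -1 - 1/(6 + h))
(-48883 + 31684)/(-12171 + U(-121)) = (-48883 + 31684)/(-12171 + (-7 - 1*(-121))/(6 - 121)) = -17199/(-12171 + (-7 + 121)/(-115)) = -17199/(-12171 - 1/115*114) = -17199/(-12171 - 114/115) = -17199/(-1399779/115) = -17199*(-115/1399779) = 219765/155531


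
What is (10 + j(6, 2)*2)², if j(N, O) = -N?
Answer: 4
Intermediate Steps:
(10 + j(6, 2)*2)² = (10 - 1*6*2)² = (10 - 6*2)² = (10 - 12)² = (-2)² = 4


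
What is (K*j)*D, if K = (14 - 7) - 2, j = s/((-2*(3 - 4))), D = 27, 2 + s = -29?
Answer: -4185/2 ≈ -2092.5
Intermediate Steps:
s = -31 (s = -2 - 29 = -31)
j = -31/2 (j = -31*(-1/(2*(3 - 4))) = -31/((-2*(-1))) = -31/2 ≈ -15.500)
K = 5 (K = 7 - 2 = 5)
(K*j)*D = (5*(-31/2))*27 = -155/2*27 = -4185/2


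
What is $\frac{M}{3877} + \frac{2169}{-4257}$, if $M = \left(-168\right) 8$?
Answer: $- \frac{1570069}{1833821} \approx -0.85617$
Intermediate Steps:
$M = -1344$
$\frac{M}{3877} + \frac{2169}{-4257} = - \frac{1344}{3877} + \frac{2169}{-4257} = \left(-1344\right) \frac{1}{3877} + 2169 \left(- \frac{1}{4257}\right) = - \frac{1344}{3877} - \frac{241}{473} = - \frac{1570069}{1833821}$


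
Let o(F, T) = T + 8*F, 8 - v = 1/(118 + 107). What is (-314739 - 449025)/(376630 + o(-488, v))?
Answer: -171846900/83865149 ≈ -2.0491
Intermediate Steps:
v = 1799/225 (v = 8 - 1/(118 + 107) = 8 - 1/225 = 1799/225 ≈ 7.9956)
(-314739 - 449025)/(376630 + o(-488, v)) = (-314739 - 449025)/(376630 + (1799/225 + 8*(-488))) = -763764/(376630 + (1799/225 - 3904)) = -763764/(376630 - 876601/225) = -763764/83865149/225 = -763764*225/83865149 = -171846900/83865149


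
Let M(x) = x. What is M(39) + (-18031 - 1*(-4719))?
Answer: -13273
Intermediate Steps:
M(39) + (-18031 - 1*(-4719)) = 39 + (-18031 - 1*(-4719)) = 39 + (-18031 + 4719) = 39 - 13312 = -13273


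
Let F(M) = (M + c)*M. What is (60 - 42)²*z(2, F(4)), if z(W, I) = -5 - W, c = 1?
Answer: -2268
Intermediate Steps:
F(M) = M*(1 + M) (F(M) = (M + 1)*M = (1 + M)*M = M*(1 + M))
(60 - 42)²*z(2, F(4)) = (60 - 42)²*(-5 - 1*2) = 18²*(-5 - 2) = 324*(-7) = -2268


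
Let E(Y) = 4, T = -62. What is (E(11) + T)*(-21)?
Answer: 1218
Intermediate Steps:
(E(11) + T)*(-21) = (4 - 62)*(-21) = -58*(-21) = 1218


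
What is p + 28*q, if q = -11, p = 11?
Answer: -297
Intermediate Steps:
p + 28*q = 11 + 28*(-11) = 11 - 308 = -297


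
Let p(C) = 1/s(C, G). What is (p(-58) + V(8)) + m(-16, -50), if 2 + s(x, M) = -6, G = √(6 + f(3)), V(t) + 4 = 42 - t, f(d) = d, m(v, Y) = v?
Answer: 111/8 ≈ 13.875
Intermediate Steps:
V(t) = 38 - t (V(t) = -4 + (42 - t) = 38 - t)
G = 3 (G = √(6 + 3) = √9 = 3)
s(x, M) = -8 (s(x, M) = -2 - 6 = -8)
p(C) = -⅛ (p(C) = 1/(-8) = -⅛)
(p(-58) + V(8)) + m(-16, -50) = (-⅛ + (38 - 1*8)) - 16 = (-⅛ + (38 - 8)) - 16 = (-⅛ + 30) - 16 = 239/8 - 16 = 111/8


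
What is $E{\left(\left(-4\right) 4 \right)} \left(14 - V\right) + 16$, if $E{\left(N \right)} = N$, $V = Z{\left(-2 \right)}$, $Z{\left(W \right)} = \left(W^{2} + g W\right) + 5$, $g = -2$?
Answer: $0$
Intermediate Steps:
$Z{\left(W \right)} = 5 + W^{2} - 2 W$ ($Z{\left(W \right)} = \left(W^{2} - 2 W\right) + 5 = 5 + W^{2} - 2 W$)
$V = 13$ ($V = 5 + \left(-2\right)^{2} - -4 = 5 + 4 + 4 = 13$)
$E{\left(\left(-4\right) 4 \right)} \left(14 - V\right) + 16 = \left(-4\right) 4 \left(14 - 13\right) + 16 = - 16 \left(14 - 13\right) + 16 = \left(-16\right) 1 + 16 = -16 + 16 = 0$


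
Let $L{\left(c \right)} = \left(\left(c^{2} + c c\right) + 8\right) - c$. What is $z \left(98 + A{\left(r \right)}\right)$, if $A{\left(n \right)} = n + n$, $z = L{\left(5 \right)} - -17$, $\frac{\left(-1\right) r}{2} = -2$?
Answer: $7420$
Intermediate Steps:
$r = 4$ ($r = \left(-2\right) \left(-2\right) = 4$)
$L{\left(c \right)} = 8 - c + 2 c^{2}$ ($L{\left(c \right)} = \left(\left(c^{2} + c^{2}\right) + 8\right) - c = \left(2 c^{2} + 8\right) - c = \left(8 + 2 c^{2}\right) - c = 8 - c + 2 c^{2}$)
$z = 70$ ($z = \left(8 - 5 + 2 \cdot 5^{2}\right) - -17 = \left(8 - 5 + 2 \cdot 25\right) + 17 = \left(8 - 5 + 50\right) + 17 = 53 + 17 = 70$)
$A{\left(n \right)} = 2 n$
$z \left(98 + A{\left(r \right)}\right) = 70 \left(98 + 2 \cdot 4\right) = 70 \left(98 + 8\right) = 70 \cdot 106 = 7420$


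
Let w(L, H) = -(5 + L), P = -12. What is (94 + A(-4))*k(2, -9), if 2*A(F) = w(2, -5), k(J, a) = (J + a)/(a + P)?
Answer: 181/6 ≈ 30.167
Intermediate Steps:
k(J, a) = (J + a)/(-12 + a) (k(J, a) = (J + a)/(a - 12) = (J + a)/(-12 + a))
w(L, H) = -5 - L
A(F) = -7/2 (A(F) = (-5 - 1*2)/2 = (-5 - 2)/2 = (1/2)*(-7) = -7/2)
(94 + A(-4))*k(2, -9) = (94 - 7/2)*((2 - 9)/(-12 - 9)) = 181*(-7/(-21))/2 = 181*(-1/21*(-7))/2 = (181/2)*(1/3) = 181/6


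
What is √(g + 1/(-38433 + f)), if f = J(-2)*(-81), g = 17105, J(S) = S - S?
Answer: 4*√1579107393807/38433 ≈ 130.79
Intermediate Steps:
J(S) = 0
f = 0 (f = 0*(-81) = 0)
√(g + 1/(-38433 + f)) = √(17105 + 1/(-38433 + 0)) = √(17105 + 1/(-38433)) = √(17105 - 1/38433) = √(657396464/38433) = 4*√1579107393807/38433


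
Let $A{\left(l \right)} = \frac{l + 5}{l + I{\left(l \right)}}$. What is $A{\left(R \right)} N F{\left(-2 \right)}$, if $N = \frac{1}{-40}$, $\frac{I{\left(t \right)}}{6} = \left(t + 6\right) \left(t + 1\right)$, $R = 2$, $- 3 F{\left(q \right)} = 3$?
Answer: $\frac{7}{5840} \approx 0.0011986$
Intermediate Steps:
$F{\left(q \right)} = -1$ ($F{\left(q \right)} = \left(- \frac{1}{3}\right) 3 = -1$)
$I{\left(t \right)} = 6 \left(1 + t\right) \left(6 + t\right)$ ($I{\left(t \right)} = 6 \left(t + 6\right) \left(t + 1\right) = 6 \left(6 + t\right) \left(1 + t\right) = 6 \left(1 + t\right) \left(6 + t\right)$)
$N = - \frac{1}{40} \approx -0.025$
$A{\left(l \right)} = \frac{5 + l}{36 + 6 l^{2} + 43 l}$ ($A{\left(l \right)} = \frac{l + 5}{l + \left(36 + 6 l^{2} + 42 l\right)} = \frac{5 + l}{36 + 6 l^{2} + 43 l}$)
$A{\left(R \right)} N F{\left(-2 \right)} = \frac{5 + 2}{36 + 6 \cdot 2^{2} + 43 \cdot 2} \left(- \frac{1}{40}\right) \left(-1\right) = \frac{1}{36 + 6 \cdot 4 + 86} \cdot 7 \left(- \frac{1}{40}\right) \left(-1\right) = \frac{1}{36 + 24 + 86} \cdot 7 \left(- \frac{1}{40}\right) \left(-1\right) = \frac{1}{146} \cdot 7 \left(- \frac{1}{40}\right) \left(-1\right) = \frac{7}{146} \left(- \frac{1}{40}\right) \left(-1\right) = \left(- \frac{7}{5840}\right) \left(-1\right) = \frac{7}{5840}$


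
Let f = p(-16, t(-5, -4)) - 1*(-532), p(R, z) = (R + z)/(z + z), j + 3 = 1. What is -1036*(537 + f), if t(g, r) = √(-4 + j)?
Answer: -1108002 - 4144*I*√6/3 ≈ -1.108e+6 - 3383.6*I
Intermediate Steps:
j = -2 (j = -3 + 1 = -2)
t(g, r) = I*√6 (t(g, r) = √(-4 - 2) = √(-6) = I*√6)
p(R, z) = (R + z)/(2*z) (p(R, z) = (R + z)/((2*z)) = (R + z)*(1/(2*z)) = (R + z)/(2*z))
f = 532 - I*√6*(-16 + I*√6)/12 (f = (-16 + I*√6)/(2*((I*√6))) - 1*(-532) = (-I*√6/6)*(-16 + I*√6)/2 + 532 = -I*√6*(-16 + I*√6)/12 + 532 = 532 - I*√6*(-16 + I*√6)/12 ≈ 532.5 + 3.266*I)
-1036*(537 + f) = -1036*(537 + (1065/2 + 4*I*√6/3)) = -1036*(2139/2 + 4*I*√6/3) = -1108002 - 4144*I*√6/3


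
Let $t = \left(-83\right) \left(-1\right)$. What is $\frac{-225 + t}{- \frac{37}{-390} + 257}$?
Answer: $- \frac{55380}{100267} \approx -0.55233$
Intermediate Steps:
$t = 83$
$\frac{-225 + t}{- \frac{37}{-390} + 257} = \frac{-225 + 83}{- \frac{37}{-390} + 257} = - \frac{142}{\left(-37\right) \left(- \frac{1}{390}\right) + 257} = - \frac{142}{\frac{37}{390} + 257} = - \frac{142}{\frac{100267}{390}} = \left(-142\right) \frac{390}{100267} = - \frac{55380}{100267}$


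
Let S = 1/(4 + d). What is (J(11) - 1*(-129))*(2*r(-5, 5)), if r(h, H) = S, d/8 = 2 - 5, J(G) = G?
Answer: -14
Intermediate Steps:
d = -24 (d = 8*(2 - 5) = 8*(-3) = -24)
S = -1/20 (S = 1/(4 - 24) = 1/(-20) = -1/20 ≈ -0.050000)
r(h, H) = -1/20
(J(11) - 1*(-129))*(2*r(-5, 5)) = (11 - 1*(-129))*(2*(-1/20)) = (11 + 129)*(-⅒) = 140*(-⅒) = -14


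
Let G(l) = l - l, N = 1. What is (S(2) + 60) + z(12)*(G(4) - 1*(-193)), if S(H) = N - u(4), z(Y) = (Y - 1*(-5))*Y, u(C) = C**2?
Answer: 39417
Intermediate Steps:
G(l) = 0
z(Y) = Y*(5 + Y) (z(Y) = (Y + 5)*Y = (5 + Y)*Y = Y*(5 + Y))
S(H) = -15 (S(H) = 1 - 1*4**2 = 1 - 1*16 = 1 - 16 = -15)
(S(2) + 60) + z(12)*(G(4) - 1*(-193)) = (-15 + 60) + (12*(5 + 12))*(0 - 1*(-193)) = 45 + (12*17)*(0 + 193) = 45 + 204*193 = 45 + 39372 = 39417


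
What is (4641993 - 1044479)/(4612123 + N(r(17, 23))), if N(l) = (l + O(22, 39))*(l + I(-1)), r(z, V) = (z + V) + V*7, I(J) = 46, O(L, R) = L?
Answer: 1798757/2333602 ≈ 0.77081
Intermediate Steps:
r(z, V) = z + 8*V (r(z, V) = (V + z) + 7*V = z + 8*V)
N(l) = (22 + l)*(46 + l) (N(l) = (l + 22)*(l + 46) = (22 + l)*(46 + l))
(4641993 - 1044479)/(4612123 + N(r(17, 23))) = (4641993 - 1044479)/(4612123 + (1012 + (17 + 8*23)² + 68*(17 + 8*23))) = 3597514/(4612123 + (1012 + (17 + 184)² + 68*(17 + 184))) = 3597514/(4612123 + (1012 + 201² + 68*201)) = 3597514/(4612123 + (1012 + 40401 + 13668)) = 3597514/(4612123 + 55081) = 3597514/4667204 = 3597514*(1/4667204) = 1798757/2333602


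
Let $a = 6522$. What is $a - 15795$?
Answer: $-9273$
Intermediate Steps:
$a - 15795 = 6522 - 15795 = -9273$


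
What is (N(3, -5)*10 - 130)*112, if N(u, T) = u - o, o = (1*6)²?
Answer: -51520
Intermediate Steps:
o = 36 (o = 6² = 36)
N(u, T) = -36 + u (N(u, T) = u - 1*36 = u - 36 = -36 + u)
(N(3, -5)*10 - 130)*112 = ((-36 + 3)*10 - 130)*112 = (-33*10 - 130)*112 = (-330 - 130)*112 = -460*112 = -51520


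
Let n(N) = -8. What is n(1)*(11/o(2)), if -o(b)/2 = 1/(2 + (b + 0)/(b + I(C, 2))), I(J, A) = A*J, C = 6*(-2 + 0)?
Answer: 84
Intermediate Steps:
C = -12 (C = 6*(-2) = -12)
o(b) = -2/(2 + b/(-24 + b)) (o(b) = -2/(2 + (b + 0)/(b + 2*(-12))) = -2/(2 + b/(b - 24)) = -2/(2 + b/(-24 + b)))
n(1)*(11/o(2)) = -88/(2*(24 - 1*2)/(3*(-16 + 2))) = -88/((2/3)*(24 - 2)/(-14)) = -88/((2/3)*(-1/14)*22) = -88/(-22/21) = -88*(-21)/22 = -8*(-21/2) = 84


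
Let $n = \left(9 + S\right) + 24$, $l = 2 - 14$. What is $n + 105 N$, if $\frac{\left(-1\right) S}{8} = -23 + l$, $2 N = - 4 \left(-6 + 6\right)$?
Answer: $313$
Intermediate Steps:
$N = 0$ ($N = \frac{\left(-4\right) \left(-6 + 6\right)}{2} = \frac{\left(-4\right) 0}{2} = \frac{1}{2} \cdot 0 = 0$)
$l = -12$ ($l = 2 - 14 = -12$)
$S = 280$ ($S = - 8 \left(-23 - 12\right) = \left(-8\right) \left(-35\right) = 280$)
$n = 313$ ($n = \left(9 + 280\right) + 24 = 289 + 24 = 313$)
$n + 105 N = 313 + 105 \cdot 0 = 313 + 0 = 313$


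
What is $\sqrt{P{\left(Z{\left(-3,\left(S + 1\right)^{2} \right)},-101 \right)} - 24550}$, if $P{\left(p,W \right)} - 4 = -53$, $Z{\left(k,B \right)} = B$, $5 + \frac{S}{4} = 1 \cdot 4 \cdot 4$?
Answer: $i \sqrt{24599} \approx 156.84 i$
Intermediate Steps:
$S = 44$ ($S = -20 + 4 \cdot 1 \cdot 4 \cdot 4 = -20 + 4 \cdot 4 \cdot 4 = -20 + 4 \cdot 16 = -20 + 64 = 44$)
$P{\left(p,W \right)} = -49$ ($P{\left(p,W \right)} = 4 - 53 = -49$)
$\sqrt{P{\left(Z{\left(-3,\left(S + 1\right)^{2} \right)},-101 \right)} - 24550} = \sqrt{-49 - 24550} = \sqrt{-24599} = i \sqrt{24599}$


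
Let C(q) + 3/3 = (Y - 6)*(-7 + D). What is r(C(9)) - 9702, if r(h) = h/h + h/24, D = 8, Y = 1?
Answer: -38805/4 ≈ -9701.3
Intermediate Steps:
C(q) = -6 (C(q) = -1 + (1 - 6)*(-7 + 8) = -1 - 5*1 = -1 - 5 = -6)
r(h) = 1 + h/24 (r(h) = 1 + h*(1/24) = 1 + h/24)
r(C(9)) - 9702 = (1 + (1/24)*(-6)) - 9702 = (1 - ¼) - 9702 = ¾ - 9702 = -38805/4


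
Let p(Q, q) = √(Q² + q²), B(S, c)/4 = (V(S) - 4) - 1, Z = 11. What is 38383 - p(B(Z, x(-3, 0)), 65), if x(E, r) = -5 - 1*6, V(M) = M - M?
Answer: 38383 - 5*√185 ≈ 38315.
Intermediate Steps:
V(M) = 0
x(E, r) = -11 (x(E, r) = -5 - 6 = -11)
B(S, c) = -20 (B(S, c) = 4*((0 - 4) - 1) = 4*(-4 - 1) = 4*(-5) = -20)
38383 - p(B(Z, x(-3, 0)), 65) = 38383 - √((-20)² + 65²) = 38383 - √(400 + 4225) = 38383 - √4625 = 38383 - 5*√185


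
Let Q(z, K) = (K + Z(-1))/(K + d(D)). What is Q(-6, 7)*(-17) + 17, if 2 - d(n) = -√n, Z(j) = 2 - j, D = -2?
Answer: -119/83 + 170*I*√2/83 ≈ -1.4337 + 2.8966*I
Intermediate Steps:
d(n) = 2 + √n (d(n) = 2 - (-1)*√n = 2 + √n)
Q(z, K) = (3 + K)/(2 + K + I*√2) (Q(z, K) = (K + (2 - 1*(-1)))/(K + (2 + √(-2))) = (K + (2 + 1))/(K + (2 + I*√2)) = (K + 3)/(2 + K + I*√2) = (3 + K)/(2 + K + I*√2))
Q(-6, 7)*(-17) + 17 = ((3 + 7)/(2 + 7 + I*√2))*(-17) + 17 = (10/(9 + I*√2))*(-17) + 17 = -170/(9 + I*√2) + 17 = 17 - 170/(9 + I*√2)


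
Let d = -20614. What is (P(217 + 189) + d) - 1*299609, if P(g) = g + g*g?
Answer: -154981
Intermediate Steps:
P(g) = g + g²
(P(217 + 189) + d) - 1*299609 = ((217 + 189)*(1 + (217 + 189)) - 20614) - 1*299609 = (406*(1 + 406) - 20614) - 299609 = (406*407 - 20614) - 299609 = (165242 - 20614) - 299609 = 144628 - 299609 = -154981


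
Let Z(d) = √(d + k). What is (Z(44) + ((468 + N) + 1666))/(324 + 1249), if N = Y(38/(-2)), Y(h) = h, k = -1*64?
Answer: 2115/1573 + 2*I*√5/1573 ≈ 1.3446 + 0.0028431*I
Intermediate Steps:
k = -64
N = -19 (N = 38/(-2) = 38*(-½) = -19)
Z(d) = √(-64 + d) (Z(d) = √(d - 64) = √(-64 + d))
(Z(44) + ((468 + N) + 1666))/(324 + 1249) = (√(-64 + 44) + ((468 - 19) + 1666))/(324 + 1249) = (√(-20) + (449 + 1666))/1573 = (2*I*√5 + 2115)*(1/1573) = (2115 + 2*I*√5)*(1/1573) = 2115/1573 + 2*I*√5/1573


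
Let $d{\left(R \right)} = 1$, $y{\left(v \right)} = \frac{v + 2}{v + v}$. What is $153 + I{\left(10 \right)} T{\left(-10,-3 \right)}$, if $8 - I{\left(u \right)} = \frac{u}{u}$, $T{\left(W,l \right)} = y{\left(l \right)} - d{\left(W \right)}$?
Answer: $\frac{883}{6} \approx 147.17$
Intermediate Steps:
$y{\left(v \right)} = \frac{2 + v}{2 v}$
$T{\left(W,l \right)} = -1 + \frac{2 + l}{2 l}$ ($T{\left(W,l \right)} = \frac{2 + l}{2 l} - 1 = -1 + \frac{2 + l}{2 l}$)
$I{\left(u \right)} = 7$ ($I{\left(u \right)} = 8 - \frac{u}{u} = 8 - 1 = 7$)
$153 + I{\left(10 \right)} T{\left(-10,-3 \right)} = 153 + 7 \frac{2 - -3}{2 \left(-3\right)} = 153 + 7 \cdot \frac{1}{2} \left(- \frac{1}{3}\right) \left(2 + 3\right) = 153 + 7 \cdot \frac{1}{2} \left(- \frac{1}{3}\right) 5 = 153 + 7 \left(- \frac{5}{6}\right) = 153 - \frac{35}{6} = \frac{883}{6}$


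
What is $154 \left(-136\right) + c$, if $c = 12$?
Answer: $-20932$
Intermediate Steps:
$154 \left(-136\right) + c = 154 \left(-136\right) + 12 = -20944 + 12 = -20932$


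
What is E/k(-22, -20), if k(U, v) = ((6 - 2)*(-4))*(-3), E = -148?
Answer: -37/12 ≈ -3.0833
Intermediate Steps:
k(U, v) = 48 (k(U, v) = (4*(-4))*(-3) = -16*(-3) = 48)
E/k(-22, -20) = -148/48 = -148*1/48 = -37/12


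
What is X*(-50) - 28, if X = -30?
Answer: 1472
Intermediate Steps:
X*(-50) - 28 = -30*(-50) - 28 = 1500 - 28 = 1472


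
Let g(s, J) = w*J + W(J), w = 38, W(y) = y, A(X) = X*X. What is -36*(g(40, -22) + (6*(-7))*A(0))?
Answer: 30888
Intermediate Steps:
A(X) = X²
g(s, J) = 39*J (g(s, J) = 38*J + J = 39*J)
-36*(g(40, -22) + (6*(-7))*A(0)) = -36*(39*(-22) + (6*(-7))*0²) = -36*(-858 - 42*0) = -36*(-858 + 0) = -36*(-858) = 30888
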